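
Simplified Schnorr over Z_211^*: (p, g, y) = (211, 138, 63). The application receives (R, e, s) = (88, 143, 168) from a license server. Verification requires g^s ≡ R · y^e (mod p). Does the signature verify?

verifies

g^s mod p:
Squares mod 211: 138^1≡138, 138^2≡54, 138^4≡173, 138^8≡178, 138^16≡34, 138^32≡101, 138^64≡73, 138^128≡54
168 = 128 + 32 + 8, so 138^168 ≡ 54·101·178 ≡ 1 (mod 211)
R · y^e mod p:
Squares mod 211: 63^1≡63, 63^2≡171, 63^4≡123, 63^8≡148, 63^16≡171, 63^32≡123, 63^64≡148, 63^128≡171
143 = 128 + 8 + 4 + 2 + 1, so 63^143 ≡ 171·148·123·171·63 ≡ 12 (mod 211)
88·12 = 1056 ≡ 1 (mod 211)
1 ≡ 1 (mod 211); signature holds.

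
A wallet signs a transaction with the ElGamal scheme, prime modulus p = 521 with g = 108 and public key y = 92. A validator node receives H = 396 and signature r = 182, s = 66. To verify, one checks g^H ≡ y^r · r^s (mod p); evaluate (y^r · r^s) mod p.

92^2 = 8464 ≡ 128
92^4 ≡ 128^2 = 16384 ≡ 233
92^8 ≡ 233^2 = 54289 ≡ 105
92^16 ≡ 105^2 = 11025 ≡ 84
92^32 ≡ 84^2 = 7056 ≡ 283
92^64 ≡ 283^2 = 80089 ≡ 376
92^128 ≡ 376^2 = 141376 ≡ 185
182 = 128 + 32 + 16 + 4 + 2, so 92^182 ≡ 185·283·84·233·128 ≡ 199 (mod 521)
182^2 = 33124 ≡ 301
182^4 ≡ 301^2 = 90601 ≡ 468
182^8 ≡ 468^2 = 219024 ≡ 204
182^16 ≡ 204^2 = 41616 ≡ 457
182^32 ≡ 457^2 = 208849 ≡ 449
182^64 ≡ 449^2 = 201601 ≡ 495
66 = 64 + 2, so 182^66 ≡ 495·301 ≡ 510 (mod 521)
y^r · r^s ≡ 199·510 = 101490 ≡ 416 (mod 521)

416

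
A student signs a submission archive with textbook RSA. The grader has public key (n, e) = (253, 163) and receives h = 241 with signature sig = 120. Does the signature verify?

verifies

Squares mod 253: sig^1≡120, sig^2≡232, sig^4≡188, sig^8≡177, sig^16≡210, sig^32≡78, sig^64≡12, sig^128≡144
163 = 128 + 32 + 2 + 1, so sig^163 ≡ 144·78·232·120 ≡ 241 (mod 253)
241 = h, so the signature checks out.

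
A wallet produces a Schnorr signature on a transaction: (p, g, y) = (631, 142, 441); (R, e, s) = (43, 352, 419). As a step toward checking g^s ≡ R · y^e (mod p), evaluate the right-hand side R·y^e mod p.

40

441^352 mod 631 = 133
R · y^e ≡ 43·133 = 5719 ≡ 40 (mod 631)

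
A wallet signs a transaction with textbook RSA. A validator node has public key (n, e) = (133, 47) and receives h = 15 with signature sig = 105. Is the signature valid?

invalid

Squares mod 133: sig^1≡105, sig^2≡119, sig^4≡63, sig^8≡112, sig^16≡42, sig^32≡35
47 = 32 + 8 + 4 + 2 + 1, so sig^47 ≡ 35·112·63·119·105 ≡ 14 (mod 133)
sig^47 mod 133 = 14, but h = 15.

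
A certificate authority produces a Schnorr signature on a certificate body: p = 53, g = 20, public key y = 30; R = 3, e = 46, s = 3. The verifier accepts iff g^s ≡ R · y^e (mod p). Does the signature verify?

verifies

g^s mod p:
20^2 = 400 ≡ 29
3 = 2 + 1, so 20^3 ≡ 29·20 ≡ 50 (mod 53)
R · y^e mod p:
30^2 = 900 ≡ 52
30^4 ≡ 52^2 = 2704 ≡ 1
30^8 ≡ 1^2 = 1
30^16 ≡ 1^2 = 1
30^32 ≡ 1^2 = 1
46 = 32 + 8 + 4 + 2, so 30^46 ≡ 1·1·1·52 ≡ 52 (mod 53)
3·52 = 156 ≡ 50 (mod 53)
50 ≡ 50 (mod 53); signature holds.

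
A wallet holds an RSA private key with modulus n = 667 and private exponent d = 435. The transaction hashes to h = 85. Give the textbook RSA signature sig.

Squares mod 667: h^1≡85, h^2≡555, h^4≡538, h^8≡633, h^16≡489, h^32≡335, h^64≡169, h^128≡547, h^256≡393
435 = 256 + 128 + 32 + 16 + 2 + 1, so h^435 ≡ 393·547·335·489·555·85 ≡ 234 (mod 667)

234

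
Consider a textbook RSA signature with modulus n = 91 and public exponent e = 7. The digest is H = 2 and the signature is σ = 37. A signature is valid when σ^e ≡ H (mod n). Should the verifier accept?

accept

Squares mod 91: σ^1≡37, σ^2≡4, σ^4≡16
7 = 4 + 2 + 1, so σ^7 ≡ 16·4·37 ≡ 2 (mod 91)
σ^7 mod 91 = 2 matches H.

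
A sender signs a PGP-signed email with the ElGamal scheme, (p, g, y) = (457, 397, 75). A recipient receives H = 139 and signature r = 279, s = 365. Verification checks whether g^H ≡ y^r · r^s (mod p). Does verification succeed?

Left side g^H mod p:
397^2 = 157609 ≡ 401
397^4 ≡ 401^2 = 160801 ≡ 394
397^8 ≡ 394^2 = 155236 ≡ 313
397^16 ≡ 313^2 = 97969 ≡ 171
397^32 ≡ 171^2 = 29241 ≡ 450
397^64 ≡ 450^2 = 202500 ≡ 49
397^128 ≡ 49^2 = 2401 ≡ 116
139 = 128 + 8 + 2 + 1, so 397^139 ≡ 116·313·401·397 ≡ 101 (mod 457)
Right side y^r · r^s mod p:
75^2 = 5625 ≡ 141
75^4 ≡ 141^2 = 19881 ≡ 230
75^8 ≡ 230^2 = 52900 ≡ 345
75^16 ≡ 345^2 = 119025 ≡ 205
75^32 ≡ 205^2 = 42025 ≡ 438
75^64 ≡ 438^2 = 191844 ≡ 361
75^128 ≡ 361^2 = 130321 ≡ 76
75^256 ≡ 76^2 = 5776 ≡ 292
279 = 256 + 16 + 4 + 2 + 1, so 75^279 ≡ 292·205·230·141·75 ≡ 242 (mod 457)
279^2 = 77841 ≡ 151
279^4 ≡ 151^2 = 22801 ≡ 408
279^8 ≡ 408^2 = 166464 ≡ 116
279^16 ≡ 116^2 = 13456 ≡ 203
279^32 ≡ 203^2 = 41209 ≡ 79
279^64 ≡ 79^2 = 6241 ≡ 300
279^128 ≡ 300^2 = 90000 ≡ 428
279^256 ≡ 428^2 = 183184 ≡ 384
365 = 256 + 64 + 32 + 8 + 4 + 1, so 279^365 ≡ 384·300·79·116·408·279 ≡ 335 (mod 457)
242·335 = 81070 ≡ 181 (mod 457)
101 ≠ 181, so verification fails.

fails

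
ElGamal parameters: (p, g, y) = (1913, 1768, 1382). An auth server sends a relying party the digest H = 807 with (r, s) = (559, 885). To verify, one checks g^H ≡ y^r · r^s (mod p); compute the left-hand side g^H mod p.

Squares mod 1913: 1768^1≡1768, 1768^2≡1895, 1768^4≡324, 1768^8≡1674, 1768^16≡1644, 1768^32≡1580, 1768^64≡1848, 1768^128≡399, 1768^256≡422, 1768^512≡175
807 = 512 + 256 + 32 + 4 + 2 + 1, so 1768^807 ≡ 175·422·1580·324·1895·1768 ≡ 1196 (mod 1913)

1196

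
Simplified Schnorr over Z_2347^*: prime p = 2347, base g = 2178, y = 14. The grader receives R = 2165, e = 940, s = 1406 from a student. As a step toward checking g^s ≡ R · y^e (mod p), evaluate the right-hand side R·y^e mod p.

14^2 = 196
14^4 ≡ 196^2 = 38416 ≡ 864
14^8 ≡ 864^2 = 746496 ≡ 150
14^16 ≡ 150^2 = 22500 ≡ 1377
14^32 ≡ 1377^2 = 1896129 ≡ 2100
14^64 ≡ 2100^2 = 4410000 ≡ 2334
14^128 ≡ 2334^2 = 5447556 ≡ 169
14^256 ≡ 169^2 = 28561 ≡ 397
14^512 ≡ 397^2 = 157609 ≡ 360
940 = 512 + 256 + 128 + 32 + 8 + 4, so 14^940 ≡ 360·397·169·2100·150·864 ≡ 2146 (mod 2347)
R · y^e ≡ 2165·2146 = 4646090 ≡ 1377 (mod 2347)

1377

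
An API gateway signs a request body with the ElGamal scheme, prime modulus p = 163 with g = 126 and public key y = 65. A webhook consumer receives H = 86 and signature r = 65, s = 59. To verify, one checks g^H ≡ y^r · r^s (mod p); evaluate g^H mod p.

126^2 = 15876 ≡ 65
126^4 ≡ 65^2 = 4225 ≡ 150
126^8 ≡ 150^2 = 22500 ≡ 6
126^16 ≡ 6^2 = 36
126^32 ≡ 36^2 = 1296 ≡ 155
126^64 ≡ 155^2 = 24025 ≡ 64
86 = 64 + 16 + 4 + 2, so 126^86 ≡ 64·36·150·65 ≡ 155 (mod 163)

155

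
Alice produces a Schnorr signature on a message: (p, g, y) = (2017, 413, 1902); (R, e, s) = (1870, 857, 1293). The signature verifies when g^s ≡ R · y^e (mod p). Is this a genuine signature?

forged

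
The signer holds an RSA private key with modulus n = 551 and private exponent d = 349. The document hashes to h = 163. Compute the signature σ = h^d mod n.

h^2 ≡ 163^2 = 26569 ≡ 121
h^4 ≡ 121^2 = 14641 ≡ 315
h^8 ≡ 315^2 = 99225 ≡ 45
h^16 ≡ 45^2 = 2025 ≡ 372
h^32 ≡ 372^2 = 138384 ≡ 83
h^64 ≡ 83^2 = 6889 ≡ 277
h^128 ≡ 277^2 = 76729 ≡ 140
h^256 ≡ 140^2 = 19600 ≡ 315
349 = 256 + 64 + 16 + 8 + 4 + 1, so h^349 ≡ 315·277·372·45·315·163 ≡ 182 (mod 551)

182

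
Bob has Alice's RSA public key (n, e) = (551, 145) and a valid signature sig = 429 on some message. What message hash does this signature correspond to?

315

sig^145 mod 551 = 315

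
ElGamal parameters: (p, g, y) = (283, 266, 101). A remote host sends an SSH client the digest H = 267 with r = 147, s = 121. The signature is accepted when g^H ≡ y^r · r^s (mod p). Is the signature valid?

Left side g^H mod p:
266^2 = 70756 ≡ 6
266^4 ≡ 6^2 = 36
266^8 ≡ 36^2 = 1296 ≡ 164
266^16 ≡ 164^2 = 26896 ≡ 11
266^32 ≡ 11^2 = 121
266^64 ≡ 121^2 = 14641 ≡ 208
266^128 ≡ 208^2 = 43264 ≡ 248
266^256 ≡ 248^2 = 61504 ≡ 93
267 = 256 + 8 + 2 + 1, so 266^267 ≡ 93·164·6·266 ≡ 230 (mod 283)
Right side y^r · r^s mod p:
101^2 = 10201 ≡ 13
101^4 ≡ 13^2 = 169
101^8 ≡ 169^2 = 28561 ≡ 261
101^16 ≡ 261^2 = 68121 ≡ 201
101^32 ≡ 201^2 = 40401 ≡ 215
101^64 ≡ 215^2 = 46225 ≡ 96
101^128 ≡ 96^2 = 9216 ≡ 160
147 = 128 + 16 + 2 + 1, so 101^147 ≡ 160·201·13·101 ≡ 216 (mod 283)
147^2 = 21609 ≡ 101
147^4 ≡ 101^2 = 10201 ≡ 13
147^8 ≡ 13^2 = 169
147^16 ≡ 169^2 = 28561 ≡ 261
147^32 ≡ 261^2 = 68121 ≡ 201
147^64 ≡ 201^2 = 40401 ≡ 215
121 = 64 + 32 + 16 + 8 + 1, so 147^121 ≡ 215·201·261·169·147 ≡ 189 (mod 283)
216·189 = 40824 ≡ 72 (mod 283)
230 ≠ 72, so verification fails.

invalid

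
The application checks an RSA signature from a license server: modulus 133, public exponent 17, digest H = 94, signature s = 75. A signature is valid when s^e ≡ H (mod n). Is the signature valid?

s^2 ≡ 75^2 = 5625 ≡ 39
s^4 ≡ 39^2 = 1521 ≡ 58
s^8 ≡ 58^2 = 3364 ≡ 39
s^16 ≡ 39^2 = 1521 ≡ 58
17 = 16 + 1, so s^17 ≡ 58·75 ≡ 94 (mod 133)
s^17 mod 133 = 94 matches H.

valid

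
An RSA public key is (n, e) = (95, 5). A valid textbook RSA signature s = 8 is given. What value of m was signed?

88

Squares mod 95: s^1≡8, s^2≡64, s^4≡11
5 = 4 + 1, so s^5 ≡ 11·8 ≡ 88 (mod 95)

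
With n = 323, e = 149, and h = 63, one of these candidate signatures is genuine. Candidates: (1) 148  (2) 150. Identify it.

Candidate 1: 148^2 = 21904 ≡ 263; 148^4 ≡ 263^2 = 69169 ≡ 47; 148^8 ≡ 47^2 = 2209 ≡ 271; 148^16 ≡ 271^2 = 73441 ≡ 120; 148^32 ≡ 120^2 = 14400 ≡ 188; 148^64 ≡ 188^2 = 35344 ≡ 137; 148^128 ≡ 137^2 = 18769 ≡ 35; 149 = 128 + 16 + 4 + 1, so 148^149 ≡ 35·120·47·148 ≡ 173 (mod 323)
Candidate 2: 150^2 = 22500 ≡ 213; 150^4 ≡ 213^2 = 45369 ≡ 149; 150^8 ≡ 149^2 = 22201 ≡ 237; 150^16 ≡ 237^2 = 56169 ≡ 290; 150^32 ≡ 290^2 = 84100 ≡ 120; 150^64 ≡ 120^2 = 14400 ≡ 188; 150^128 ≡ 188^2 = 35344 ≡ 137; 149 = 128 + 16 + 4 + 1, so 150^149 ≡ 137·290·149·150 ≡ 63 (mod 323)
  → matches h = 63

2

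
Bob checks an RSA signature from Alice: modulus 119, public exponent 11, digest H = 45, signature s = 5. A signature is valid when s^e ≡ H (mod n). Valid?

yes

s^2 ≡ 5^2 = 25
s^4 ≡ 25^2 = 625 ≡ 30
s^8 ≡ 30^2 = 900 ≡ 67
11 = 8 + 2 + 1, so s^11 ≡ 67·25·5 ≡ 45 (mod 119)
Since 45 equals the digest 45, verification succeeds.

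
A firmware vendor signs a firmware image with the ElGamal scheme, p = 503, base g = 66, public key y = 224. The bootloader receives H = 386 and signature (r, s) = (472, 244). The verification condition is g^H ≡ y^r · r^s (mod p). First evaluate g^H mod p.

66^2 = 4356 ≡ 332
66^4 ≡ 332^2 = 110224 ≡ 67
66^8 ≡ 67^2 = 4489 ≡ 465
66^16 ≡ 465^2 = 216225 ≡ 438
66^32 ≡ 438^2 = 191844 ≡ 201
66^64 ≡ 201^2 = 40401 ≡ 161
66^128 ≡ 161^2 = 25921 ≡ 268
66^256 ≡ 268^2 = 71824 ≡ 398
386 = 256 + 128 + 2, so 66^386 ≡ 398·268·332 ≡ 242 (mod 503)

242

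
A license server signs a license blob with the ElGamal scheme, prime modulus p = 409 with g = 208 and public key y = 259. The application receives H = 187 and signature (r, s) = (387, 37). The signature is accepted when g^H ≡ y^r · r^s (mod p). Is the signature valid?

valid

Left side g^H mod p:
208^2 = 43264 ≡ 319
208^4 ≡ 319^2 = 101761 ≡ 329
208^8 ≡ 329^2 = 108241 ≡ 265
208^16 ≡ 265^2 = 70225 ≡ 286
208^32 ≡ 286^2 = 81796 ≡ 405
208^64 ≡ 405^2 = 164025 ≡ 16
208^128 ≡ 16^2 = 256
187 = 128 + 32 + 16 + 8 + 2 + 1, so 208^187 ≡ 256·405·286·265·319·208 ≡ 371 (mod 409)
Right side y^r · r^s mod p:
259^2 = 67081 ≡ 5
259^4 ≡ 5^2 = 25
259^8 ≡ 25^2 = 625 ≡ 216
259^16 ≡ 216^2 = 46656 ≡ 30
259^32 ≡ 30^2 = 900 ≡ 82
259^64 ≡ 82^2 = 6724 ≡ 180
259^128 ≡ 180^2 = 32400 ≡ 89
259^256 ≡ 89^2 = 7921 ≡ 150
387 = 256 + 128 + 2 + 1, so 259^387 ≡ 150·89·5·259 ≡ 229 (mod 409)
387^2 = 149769 ≡ 75
387^4 ≡ 75^2 = 5625 ≡ 308
387^8 ≡ 308^2 = 94864 ≡ 385
387^16 ≡ 385^2 = 148225 ≡ 167
387^32 ≡ 167^2 = 27889 ≡ 77
37 = 32 + 4 + 1, so 387^37 ≡ 77·308·387 ≡ 132 (mod 409)
229·132 = 30228 ≡ 371 (mod 409)
371 ≡ 371 (mod 409), so the signature is genuine.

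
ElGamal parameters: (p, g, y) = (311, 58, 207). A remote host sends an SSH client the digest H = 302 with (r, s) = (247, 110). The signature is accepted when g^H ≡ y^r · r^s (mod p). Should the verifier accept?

reject

Left side g^H mod p:
58^302 mod 311 = 8
Right side y^r · r^s mod p:
207^247 mod 311 = 285
247^110 mod 311 = 83
285·83 = 23655 ≡ 19 (mod 311)
8 ≠ 19, so verification fails.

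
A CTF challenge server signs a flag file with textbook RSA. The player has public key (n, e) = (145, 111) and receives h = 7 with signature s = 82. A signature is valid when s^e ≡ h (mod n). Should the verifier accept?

reject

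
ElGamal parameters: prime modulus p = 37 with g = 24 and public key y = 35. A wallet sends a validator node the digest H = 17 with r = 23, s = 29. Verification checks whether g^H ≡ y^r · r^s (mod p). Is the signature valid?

Left side g^H mod p:
24^2 = 576 ≡ 21
24^4 ≡ 21^2 = 441 ≡ 34
24^8 ≡ 34^2 = 1156 ≡ 9
24^16 ≡ 9^2 = 81 ≡ 7
17 = 16 + 1, so 24^17 ≡ 7·24 ≡ 20 (mod 37)
Right side y^r · r^s mod p:
35^2 = 1225 ≡ 4
35^4 ≡ 4^2 = 16
35^8 ≡ 16^2 = 256 ≡ 34
35^16 ≡ 34^2 = 1156 ≡ 9
23 = 16 + 4 + 2 + 1, so 35^23 ≡ 9·16·4·35 ≡ 32 (mod 37)
23^2 = 529 ≡ 11
23^4 ≡ 11^2 = 121 ≡ 10
23^8 ≡ 10^2 = 100 ≡ 26
23^16 ≡ 26^2 = 676 ≡ 10
29 = 16 + 8 + 4 + 1, so 23^29 ≡ 10·26·10·23 ≡ 8 (mod 37)
32·8 = 256 ≡ 34 (mod 37)
20 ≠ 34, so verification fails.

invalid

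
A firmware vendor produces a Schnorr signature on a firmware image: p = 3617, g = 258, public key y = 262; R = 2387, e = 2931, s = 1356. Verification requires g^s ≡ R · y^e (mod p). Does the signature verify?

verifies

g^s mod p:
258^2 = 66564 ≡ 1458
258^4 ≡ 1458^2 = 2125764 ≡ 2585
258^8 ≡ 2585^2 = 6682225 ≡ 1626
258^16 ≡ 1626^2 = 2643876 ≡ 3466
258^32 ≡ 3466^2 = 12013156 ≡ 1099
258^64 ≡ 1099^2 = 1207801 ≡ 3340
258^128 ≡ 3340^2 = 11155600 ≡ 772
258^256 ≡ 772^2 = 595984 ≡ 2796
258^512 ≡ 2796^2 = 7817616 ≡ 1279
258^1024 ≡ 1279^2 = 1635841 ≡ 957
1356 = 1024 + 256 + 64 + 8 + 4, so 258^1356 ≡ 957·2796·3340·1626·2585 ≡ 3616 (mod 3617)
R · y^e mod p:
262^2 = 68644 ≡ 3538
262^4 ≡ 3538^2 = 12517444 ≡ 2624
262^8 ≡ 2624^2 = 6885376 ≡ 2225
262^16 ≡ 2225^2 = 4950625 ≡ 2569
262^32 ≡ 2569^2 = 6599761 ≡ 2353
262^64 ≡ 2353^2 = 5536609 ≡ 2599
262^128 ≡ 2599^2 = 6754801 ≡ 1862
262^256 ≡ 1862^2 = 3467044 ≡ 1958
262^512 ≡ 1958^2 = 3833764 ≡ 3361
262^1024 ≡ 3361^2 = 11296321 ≡ 430
262^2048 ≡ 430^2 = 184900 ≡ 433
2931 = 2048 + 512 + 256 + 64 + 32 + 16 + 2 + 1, so 262^2931 ≡ 433·3361·1958·2599·2353·2569·3538·262 ≡ 991 (mod 3617)
2387·991 = 2365517 ≡ 3616 (mod 3617)
3616 ≡ 3616 (mod 3617); signature holds.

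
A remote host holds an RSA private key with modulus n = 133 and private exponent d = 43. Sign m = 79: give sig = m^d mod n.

2

m^2 ≡ 79^2 = 6241 ≡ 123
m^4 ≡ 123^2 = 15129 ≡ 100
m^8 ≡ 100^2 = 10000 ≡ 25
m^16 ≡ 25^2 = 625 ≡ 93
m^32 ≡ 93^2 = 8649 ≡ 4
43 = 32 + 8 + 2 + 1, so m^43 ≡ 4·25·123·79 ≡ 2 (mod 133)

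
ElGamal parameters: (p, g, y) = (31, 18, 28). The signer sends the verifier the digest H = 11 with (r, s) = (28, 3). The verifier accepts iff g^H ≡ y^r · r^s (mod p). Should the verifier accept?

accept

Left side g^H mod p:
18^2 = 324 ≡ 14
18^4 ≡ 14^2 = 196 ≡ 10
18^8 ≡ 10^2 = 100 ≡ 7
11 = 8 + 2 + 1, so 18^11 ≡ 7·14·18 ≡ 28 (mod 31)
Right side y^r · r^s mod p:
28^2 = 784 ≡ 9
28^4 ≡ 9^2 = 81 ≡ 19
28^8 ≡ 19^2 = 361 ≡ 20
28^16 ≡ 20^2 = 400 ≡ 28
28 = 16 + 8 + 4, so 28^28 ≡ 28·20·19 ≡ 7 (mod 31)
28^2 = 784 ≡ 9
3 = 2 + 1, so 28^3 ≡ 9·28 ≡ 4 (mod 31)
7·4 = 28 ≡ 28 (mod 31)
28 ≡ 28 (mod 31), so the signature is genuine.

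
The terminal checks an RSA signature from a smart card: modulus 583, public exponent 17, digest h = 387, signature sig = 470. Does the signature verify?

sig^2 ≡ 470^2 = 220900 ≡ 526
sig^4 ≡ 526^2 = 276676 ≡ 334
sig^8 ≡ 334^2 = 111556 ≡ 203
sig^16 ≡ 203^2 = 41209 ≡ 399
17 = 16 + 1, so sig^17 ≡ 399·470 ≡ 387 (mod 583)
Since 387 equals the digest 387, verification succeeds.

verifies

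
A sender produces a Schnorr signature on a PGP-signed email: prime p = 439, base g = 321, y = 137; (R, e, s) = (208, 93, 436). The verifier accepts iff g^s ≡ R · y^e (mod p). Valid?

g^s mod p:
321^2 = 103041 ≡ 315
321^4 ≡ 315^2 = 99225 ≡ 11
321^8 ≡ 11^2 = 121
321^16 ≡ 121^2 = 14641 ≡ 154
321^32 ≡ 154^2 = 23716 ≡ 10
321^64 ≡ 10^2 = 100
321^128 ≡ 100^2 = 10000 ≡ 342
321^256 ≡ 342^2 = 116964 ≡ 190
436 = 256 + 128 + 32 + 16 + 4, so 321^436 ≡ 190·342·10·154·11 ≡ 308 (mod 439)
R · y^e mod p:
137^2 = 18769 ≡ 331
137^4 ≡ 331^2 = 109561 ≡ 250
137^8 ≡ 250^2 = 62500 ≡ 162
137^16 ≡ 162^2 = 26244 ≡ 343
137^32 ≡ 343^2 = 117649 ≡ 436
137^64 ≡ 436^2 = 190096 ≡ 9
93 = 64 + 16 + 8 + 4 + 1, so 137^93 ≡ 9·343·162·250·137 ≡ 145 (mod 439)
208·145 = 30160 ≡ 308 (mod 439)
308 ≡ 308 (mod 439); signature holds.

yes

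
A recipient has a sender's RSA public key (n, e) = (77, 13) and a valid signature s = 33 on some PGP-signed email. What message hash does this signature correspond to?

Squares mod 77: s^1≡33, s^2≡11, s^4≡44, s^8≡11
13 = 8 + 4 + 1, so s^13 ≡ 11·44·33 ≡ 33 (mod 77)

33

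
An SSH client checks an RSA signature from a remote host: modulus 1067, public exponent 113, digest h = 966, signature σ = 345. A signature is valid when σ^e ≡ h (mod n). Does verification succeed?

σ^2 ≡ 345^2 = 119025 ≡ 588
σ^4 ≡ 588^2 = 345744 ≡ 36
σ^8 ≡ 36^2 = 1296 ≡ 229
σ^16 ≡ 229^2 = 52441 ≡ 158
σ^32 ≡ 158^2 = 24964 ≡ 423
σ^64 ≡ 423^2 = 178929 ≡ 740
113 = 64 + 32 + 16 + 1, so σ^113 ≡ 740·423·158·345 ≡ 966 (mod 1067)
966 = h, so the signature checks out.

passes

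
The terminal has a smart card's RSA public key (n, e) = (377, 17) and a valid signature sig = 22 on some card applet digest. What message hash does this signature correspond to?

237

sig^2 ≡ 22^2 = 484 ≡ 107
sig^4 ≡ 107^2 = 11449 ≡ 139
sig^8 ≡ 139^2 = 19321 ≡ 94
sig^16 ≡ 94^2 = 8836 ≡ 165
17 = 16 + 1, so sig^17 ≡ 165·22 ≡ 237 (mod 377)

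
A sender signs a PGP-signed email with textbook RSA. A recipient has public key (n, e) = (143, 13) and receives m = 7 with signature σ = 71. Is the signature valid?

σ^2 ≡ 71^2 = 5041 ≡ 36
σ^4 ≡ 36^2 = 1296 ≡ 9
σ^8 ≡ 9^2 = 81
13 = 8 + 4 + 1, so σ^13 ≡ 81·9·71 ≡ 136 (mod 143)
136 ≠ 7, so verification fails.

invalid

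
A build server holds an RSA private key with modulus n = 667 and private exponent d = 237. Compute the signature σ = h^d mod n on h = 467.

19

h^2 ≡ 467^2 = 218089 ≡ 647
h^4 ≡ 647^2 = 418609 ≡ 400
h^8 ≡ 400^2 = 160000 ≡ 587
h^16 ≡ 587^2 = 344569 ≡ 397
h^32 ≡ 397^2 = 157609 ≡ 197
h^64 ≡ 197^2 = 38809 ≡ 123
h^128 ≡ 123^2 = 15129 ≡ 455
237 = 128 + 64 + 32 + 8 + 4 + 1, so h^237 ≡ 455·123·197·587·400·467 ≡ 19 (mod 667)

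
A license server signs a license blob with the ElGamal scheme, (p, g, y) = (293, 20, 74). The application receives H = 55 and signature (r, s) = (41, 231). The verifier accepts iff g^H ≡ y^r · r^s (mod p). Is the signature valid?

Left side g^H mod p:
20^2 = 400 ≡ 107
20^4 ≡ 107^2 = 11449 ≡ 22
20^8 ≡ 22^2 = 484 ≡ 191
20^16 ≡ 191^2 = 36481 ≡ 149
20^32 ≡ 149^2 = 22201 ≡ 226
55 = 32 + 16 + 4 + 2 + 1, so 20^55 ≡ 226·149·22·107·20 ≡ 195 (mod 293)
Right side y^r · r^s mod p:
74^2 = 5476 ≡ 202
74^4 ≡ 202^2 = 40804 ≡ 77
74^8 ≡ 77^2 = 5929 ≡ 69
74^16 ≡ 69^2 = 4761 ≡ 73
74^32 ≡ 73^2 = 5329 ≡ 55
41 = 32 + 8 + 1, so 74^41 ≡ 55·69·74 ≡ 136 (mod 293)
41^2 = 1681 ≡ 216
41^4 ≡ 216^2 = 46656 ≡ 69
41^8 ≡ 69^2 = 4761 ≡ 73
41^16 ≡ 73^2 = 5329 ≡ 55
41^32 ≡ 55^2 = 3025 ≡ 95
41^64 ≡ 95^2 = 9025 ≡ 235
41^128 ≡ 235^2 = 55225 ≡ 141
231 = 128 + 64 + 32 + 4 + 2 + 1, so 41^231 ≡ 141·235·95·69·216·41 ≡ 110 (mod 293)
136·110 = 14960 ≡ 17 (mod 293)
195 ≠ 17, so verification fails.

invalid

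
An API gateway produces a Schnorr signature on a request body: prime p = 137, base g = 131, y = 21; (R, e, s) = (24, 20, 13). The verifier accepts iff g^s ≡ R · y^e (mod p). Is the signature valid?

valid

g^s mod p:
Squares mod 137: 131^1≡131, 131^2≡36, 131^4≡63, 131^8≡133
13 = 8 + 4 + 1, so 131^13 ≡ 133·63·131 ≡ 5 (mod 137)
R · y^e mod p:
Squares mod 137: 21^1≡21, 21^2≡30, 21^4≡78, 21^8≡56, 21^16≡122
20 = 16 + 4, so 21^20 ≡ 122·78 ≡ 63 (mod 137)
24·63 = 1512 ≡ 5 (mod 137)
5 ≡ 5 (mod 137); signature holds.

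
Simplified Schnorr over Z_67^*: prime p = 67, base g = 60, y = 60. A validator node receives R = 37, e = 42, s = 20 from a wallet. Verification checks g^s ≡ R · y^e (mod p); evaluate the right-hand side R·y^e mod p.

17

60^42 mod 67 = 24
R · y^e ≡ 37·24 = 888 ≡ 17 (mod 67)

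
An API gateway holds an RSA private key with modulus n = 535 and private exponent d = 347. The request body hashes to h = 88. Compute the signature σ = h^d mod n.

392

h^2 ≡ 88^2 = 7744 ≡ 254
h^4 ≡ 254^2 = 64516 ≡ 316
h^8 ≡ 316^2 = 99856 ≡ 346
h^16 ≡ 346^2 = 119716 ≡ 411
h^32 ≡ 411^2 = 168921 ≡ 396
h^64 ≡ 396^2 = 156816 ≡ 61
h^128 ≡ 61^2 = 3721 ≡ 511
h^256 ≡ 511^2 = 261121 ≡ 41
347 = 256 + 64 + 16 + 8 + 2 + 1, so h^347 ≡ 41·61·411·346·254·88 ≡ 392 (mod 535)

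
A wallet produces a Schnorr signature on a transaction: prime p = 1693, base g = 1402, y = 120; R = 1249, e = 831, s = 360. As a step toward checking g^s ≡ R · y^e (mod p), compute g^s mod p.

1402^360 mod 1693 = 956

956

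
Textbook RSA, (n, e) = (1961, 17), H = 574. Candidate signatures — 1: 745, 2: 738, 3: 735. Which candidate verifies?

2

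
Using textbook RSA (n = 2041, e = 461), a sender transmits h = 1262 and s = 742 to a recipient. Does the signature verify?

verifies

Squares mod 2041: s^1≡742, s^2≡1535, s^4≡911, s^8≡1275, s^16≡989, s^32≡482, s^64≡1691, s^128≡40, s^256≡1600
461 = 256 + 128 + 64 + 8 + 4 + 1, so s^461 ≡ 1600·40·1691·1275·911·742 ≡ 1262 (mod 2041)
s^461 mod 2041 = 1262 matches h.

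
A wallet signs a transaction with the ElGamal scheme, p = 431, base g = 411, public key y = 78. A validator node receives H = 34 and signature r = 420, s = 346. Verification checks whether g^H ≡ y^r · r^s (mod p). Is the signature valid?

Left side g^H mod p:
411^2 = 168921 ≡ 400
411^4 ≡ 400^2 = 160000 ≡ 99
411^8 ≡ 99^2 = 9801 ≡ 319
411^16 ≡ 319^2 = 101761 ≡ 45
411^32 ≡ 45^2 = 2025 ≡ 301
34 = 32 + 2, so 411^34 ≡ 301·400 ≡ 151 (mod 431)
Right side y^r · r^s mod p:
78^2 = 6084 ≡ 50
78^4 ≡ 50^2 = 2500 ≡ 345
78^8 ≡ 345^2 = 119025 ≡ 69
78^16 ≡ 69^2 = 4761 ≡ 20
78^32 ≡ 20^2 = 400
78^64 ≡ 400^2 = 160000 ≡ 99
78^128 ≡ 99^2 = 9801 ≡ 319
78^256 ≡ 319^2 = 101761 ≡ 45
420 = 256 + 128 + 32 + 4, so 78^420 ≡ 45·319·400·345 ≡ 216 (mod 431)
420^2 = 176400 ≡ 121
420^4 ≡ 121^2 = 14641 ≡ 418
420^8 ≡ 418^2 = 174724 ≡ 169
420^16 ≡ 169^2 = 28561 ≡ 115
420^32 ≡ 115^2 = 13225 ≡ 295
420^64 ≡ 295^2 = 87025 ≡ 394
420^128 ≡ 394^2 = 155236 ≡ 76
420^256 ≡ 76^2 = 5776 ≡ 173
346 = 256 + 64 + 16 + 8 + 2, so 420^346 ≡ 173·394·115·169·121 ≡ 302 (mod 431)
216·302 = 65232 ≡ 151 (mod 431)
151 ≡ 151 (mod 431), so the signature is genuine.

valid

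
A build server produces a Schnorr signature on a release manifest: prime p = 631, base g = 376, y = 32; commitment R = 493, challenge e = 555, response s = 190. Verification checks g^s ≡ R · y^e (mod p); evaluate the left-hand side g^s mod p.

376^190 mod 631 = 376

376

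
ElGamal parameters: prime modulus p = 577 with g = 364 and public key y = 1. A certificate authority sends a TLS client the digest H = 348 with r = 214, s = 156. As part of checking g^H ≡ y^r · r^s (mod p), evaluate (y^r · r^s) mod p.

1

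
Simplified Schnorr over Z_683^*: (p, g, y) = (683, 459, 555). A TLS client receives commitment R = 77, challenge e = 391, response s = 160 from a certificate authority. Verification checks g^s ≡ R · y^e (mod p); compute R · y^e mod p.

190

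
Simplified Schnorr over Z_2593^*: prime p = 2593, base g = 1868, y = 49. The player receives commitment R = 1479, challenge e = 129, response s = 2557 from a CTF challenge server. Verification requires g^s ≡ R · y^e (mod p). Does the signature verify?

g^s mod p:
1868^2557 mod 2593 = 2046
R · y^e mod p:
49^129 mod 2593 = 514
1479·514 = 760206 ≡ 457 (mod 2593)
2046 ≠ 457; the check fails.

does not verify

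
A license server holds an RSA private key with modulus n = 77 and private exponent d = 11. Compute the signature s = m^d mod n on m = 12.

m^2 ≡ 12^2 = 144 ≡ 67
m^4 ≡ 67^2 = 4489 ≡ 23
m^8 ≡ 23^2 = 529 ≡ 67
11 = 8 + 2 + 1, so m^11 ≡ 67·67·12 ≡ 45 (mod 77)

45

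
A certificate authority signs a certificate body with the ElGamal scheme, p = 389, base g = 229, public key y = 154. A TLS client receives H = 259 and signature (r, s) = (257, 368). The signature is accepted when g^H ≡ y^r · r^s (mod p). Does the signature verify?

Left side g^H mod p:
Squares mod 389: 229^1≡229, 229^2≡315, 229^4≡30, 229^8≡122, 229^16≡102, 229^32≡290, 229^64≡76, 229^128≡330, 229^256≡369
259 = 256 + 2 + 1, so 229^259 ≡ 369·315·229 ≡ 101 (mod 389)
Right side y^r · r^s mod p:
Squares mod 389: 154^1≡154, 154^2≡376, 154^4≡169, 154^8≡164, 154^16≡55, 154^32≡302, 154^64≡178, 154^128≡175, 154^256≡283
257 = 256 + 1, so 154^257 ≡ 283·154 ≡ 14 (mod 389)
Squares mod 389: 257^1≡257, 257^2≡308, 257^4≡337, 257^8≡370, 257^16≡361, 257^32≡6, 257^64≡36, 257^128≡129, 257^256≡303
368 = 256 + 64 + 32 + 16, so 257^368 ≡ 303·36·6·361 ≡ 35 (mod 389)
14·35 = 490 ≡ 101 (mod 389)
101 ≡ 101 (mod 389), so the signature is genuine.

verifies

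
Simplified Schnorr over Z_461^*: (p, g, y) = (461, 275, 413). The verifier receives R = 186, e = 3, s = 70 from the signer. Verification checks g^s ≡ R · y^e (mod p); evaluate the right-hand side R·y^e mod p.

413^2 = 170569 ≡ 460
3 = 2 + 1, so 413^3 ≡ 460·413 ≡ 48 (mod 461)
R · y^e ≡ 186·48 = 8928 ≡ 169 (mod 461)

169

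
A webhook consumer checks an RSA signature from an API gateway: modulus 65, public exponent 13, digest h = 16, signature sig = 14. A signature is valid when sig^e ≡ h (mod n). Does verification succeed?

fails

sig^13 mod 65 = 14
The recovered value 14 does not match the digest 16.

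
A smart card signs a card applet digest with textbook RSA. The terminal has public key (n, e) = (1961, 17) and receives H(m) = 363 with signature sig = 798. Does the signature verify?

verifies

sig^2 ≡ 798^2 = 636804 ≡ 1440
sig^4 ≡ 1440^2 = 2073600 ≡ 823
sig^8 ≡ 823^2 = 677329 ≡ 784
sig^16 ≡ 784^2 = 614656 ≡ 863
17 = 16 + 1, so sig^17 ≡ 863·798 ≡ 363 (mod 1961)
363 = H(m), so the signature checks out.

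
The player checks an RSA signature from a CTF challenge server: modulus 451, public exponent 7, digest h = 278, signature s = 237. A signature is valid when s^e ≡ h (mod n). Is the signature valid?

s^2 ≡ 237^2 = 56169 ≡ 245
s^4 ≡ 245^2 = 60025 ≡ 42
7 = 4 + 2 + 1, so s^7 ≡ 42·245·237 ≡ 173 (mod 451)
s^7 mod 451 = 173, but h = 278.

invalid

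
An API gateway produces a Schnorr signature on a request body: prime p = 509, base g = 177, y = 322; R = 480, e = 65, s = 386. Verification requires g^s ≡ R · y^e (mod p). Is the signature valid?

valid

g^s mod p:
Squares mod 509: 177^1≡177, 177^2≡280, 177^4≡14, 177^8≡196, 177^16≡241, 177^32≡55, 177^64≡480, 177^128≡332, 177^256≡280
386 = 256 + 128 + 2, so 177^386 ≡ 280·332·280 ≡ 67 (mod 509)
R · y^e mod p:
Squares mod 509: 322^1≡322, 322^2≡357, 322^4≡199, 322^8≡408, 322^16≡21, 322^32≡441, 322^64≡43
65 = 64 + 1, so 322^65 ≡ 43·322 ≡ 103 (mod 509)
480·103 = 49440 ≡ 67 (mod 509)
67 ≡ 67 (mod 509); signature holds.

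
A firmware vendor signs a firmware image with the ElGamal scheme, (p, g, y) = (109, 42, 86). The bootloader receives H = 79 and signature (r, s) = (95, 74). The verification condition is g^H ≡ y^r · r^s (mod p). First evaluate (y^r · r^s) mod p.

91

86^2 = 7396 ≡ 93
86^4 ≡ 93^2 = 8649 ≡ 38
86^8 ≡ 38^2 = 1444 ≡ 27
86^16 ≡ 27^2 = 729 ≡ 75
86^32 ≡ 75^2 = 5625 ≡ 66
86^64 ≡ 66^2 = 4356 ≡ 105
95 = 64 + 16 + 8 + 4 + 2 + 1, so 86^95 ≡ 105·75·27·38·93·86 ≡ 2 (mod 109)
95^2 = 9025 ≡ 87
95^4 ≡ 87^2 = 7569 ≡ 48
95^8 ≡ 48^2 = 2304 ≡ 15
95^16 ≡ 15^2 = 225 ≡ 7
95^32 ≡ 7^2 = 49
95^64 ≡ 49^2 = 2401 ≡ 3
74 = 64 + 8 + 2, so 95^74 ≡ 3·15·87 ≡ 100 (mod 109)
y^r · r^s ≡ 2·100 = 200 ≡ 91 (mod 109)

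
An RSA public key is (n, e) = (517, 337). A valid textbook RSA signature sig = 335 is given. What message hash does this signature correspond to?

190

sig^2 ≡ 335^2 = 112225 ≡ 36
sig^4 ≡ 36^2 = 1296 ≡ 262
sig^8 ≡ 262^2 = 68644 ≡ 400
sig^16 ≡ 400^2 = 160000 ≡ 247
sig^32 ≡ 247^2 = 61009 ≡ 3
sig^64 ≡ 3^2 = 9
sig^128 ≡ 9^2 = 81
sig^256 ≡ 81^2 = 6561 ≡ 357
337 = 256 + 64 + 16 + 1, so sig^337 ≡ 357·9·247·335 ≡ 190 (mod 517)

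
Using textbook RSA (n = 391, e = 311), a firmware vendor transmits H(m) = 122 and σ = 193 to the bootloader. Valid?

no

σ^2 ≡ 193^2 = 37249 ≡ 104
σ^4 ≡ 104^2 = 10816 ≡ 259
σ^8 ≡ 259^2 = 67081 ≡ 220
σ^16 ≡ 220^2 = 48400 ≡ 307
σ^32 ≡ 307^2 = 94249 ≡ 18
σ^64 ≡ 18^2 = 324
σ^128 ≡ 324^2 = 104976 ≡ 188
σ^256 ≡ 188^2 = 35344 ≡ 154
311 = 256 + 32 + 16 + 4 + 2 + 1, so σ^311 ≡ 154·18·307·259·104·193 ≡ 269 (mod 391)
σ^311 mod 391 = 269, but H(m) = 122.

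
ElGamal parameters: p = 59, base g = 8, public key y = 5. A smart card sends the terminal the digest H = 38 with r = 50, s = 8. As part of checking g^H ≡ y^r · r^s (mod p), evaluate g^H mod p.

15

Squares mod 59: 8^1≡8, 8^2≡5, 8^4≡25, 8^8≡35, 8^16≡45, 8^32≡19
38 = 32 + 4 + 2, so 8^38 ≡ 19·25·5 ≡ 15 (mod 59)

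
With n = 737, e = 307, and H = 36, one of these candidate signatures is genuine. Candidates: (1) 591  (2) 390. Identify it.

2

Candidate 1: Squares mod 737: 591^1≡591, 591^2≡680, 591^4≡301, 591^8≡687, 591^16≡289, 591^32≡240, 591^64≡114, 591^128≡467, 591^256≡674; 307 = 256 + 32 + 16 + 2 + 1, so 591^307 ≡ 674·240·289·680·591 ≡ 706 (mod 737)
Candidate 2: Squares mod 737: 390^1≡390, 390^2≡278, 390^4≡636, 390^8≡620, 390^16≡423, 390^32≡575, 390^64≡449, 390^128≡400, 390^256≡71; 307 = 256 + 32 + 16 + 2 + 1, so 390^307 ≡ 71·575·423·278·390 ≡ 36 (mod 737)
  → matches H = 36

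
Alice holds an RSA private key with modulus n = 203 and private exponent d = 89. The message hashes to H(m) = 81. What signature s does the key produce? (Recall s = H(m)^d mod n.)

(H(m))^2 ≡ 81^2 = 6561 ≡ 65
(H(m))^4 ≡ 65^2 = 4225 ≡ 165
(H(m))^8 ≡ 165^2 = 27225 ≡ 23
(H(m))^16 ≡ 23^2 = 529 ≡ 123
(H(m))^32 ≡ 123^2 = 15129 ≡ 107
(H(m))^64 ≡ 107^2 = 11449 ≡ 81
89 = 64 + 16 + 8 + 1, so (H(m))^89 ≡ 81·123·23·81 ≡ 170 (mod 203)

170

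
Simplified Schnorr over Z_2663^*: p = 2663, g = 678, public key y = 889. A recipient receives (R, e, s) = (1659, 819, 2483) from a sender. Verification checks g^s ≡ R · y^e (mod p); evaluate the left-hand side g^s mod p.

2531

678^2 = 459684 ≡ 1648
678^4 ≡ 1648^2 = 2715904 ≡ 2307
678^8 ≡ 2307^2 = 5322249 ≡ 1575
678^16 ≡ 1575^2 = 2480625 ≡ 1372
678^32 ≡ 1372^2 = 1882384 ≡ 2306
678^64 ≡ 2306^2 = 5317636 ≡ 2288
678^128 ≡ 2288^2 = 5234944 ≡ 2149
678^256 ≡ 2149^2 = 4618201 ≡ 559
678^512 ≡ 559^2 = 312481 ≡ 910
678^1024 ≡ 910^2 = 828100 ≡ 2570
678^2048 ≡ 2570^2 = 6604900 ≡ 660
2483 = 2048 + 256 + 128 + 32 + 16 + 2 + 1, so 678^2483 ≡ 660·559·2149·2306·1372·1648·678 ≡ 2531 (mod 2663)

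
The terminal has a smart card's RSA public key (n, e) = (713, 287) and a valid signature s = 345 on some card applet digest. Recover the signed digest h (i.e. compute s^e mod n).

667

s^2 ≡ 345^2 = 119025 ≡ 667
s^4 ≡ 667^2 = 444889 ≡ 690
s^8 ≡ 690^2 = 476100 ≡ 529
s^16 ≡ 529^2 = 279841 ≡ 345
s^32 ≡ 345^2 = 119025 ≡ 667
s^64 ≡ 667^2 = 444889 ≡ 690
s^128 ≡ 690^2 = 476100 ≡ 529
s^256 ≡ 529^2 = 279841 ≡ 345
287 = 256 + 16 + 8 + 4 + 2 + 1, so s^287 ≡ 345·345·529·690·667·345 ≡ 667 (mod 713)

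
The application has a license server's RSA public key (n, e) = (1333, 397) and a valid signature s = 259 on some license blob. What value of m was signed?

44

s^397 mod 1333 = 44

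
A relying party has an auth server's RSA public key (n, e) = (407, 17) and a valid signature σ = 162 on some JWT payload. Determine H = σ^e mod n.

288

σ^2 ≡ 162^2 = 26244 ≡ 196
σ^4 ≡ 196^2 = 38416 ≡ 158
σ^8 ≡ 158^2 = 24964 ≡ 137
σ^16 ≡ 137^2 = 18769 ≡ 47
17 = 16 + 1, so σ^17 ≡ 47·162 ≡ 288 (mod 407)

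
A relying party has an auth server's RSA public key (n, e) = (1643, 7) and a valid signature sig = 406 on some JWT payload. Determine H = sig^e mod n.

sig^2 ≡ 406^2 = 164836 ≡ 536
sig^4 ≡ 536^2 = 287296 ≡ 1414
7 = 4 + 2 + 1, so sig^7 ≡ 1414·536·406 ≡ 1412 (mod 1643)

1412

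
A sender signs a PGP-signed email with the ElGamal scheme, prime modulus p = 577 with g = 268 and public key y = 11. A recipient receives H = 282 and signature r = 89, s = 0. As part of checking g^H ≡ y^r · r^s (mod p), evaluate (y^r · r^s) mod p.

Squares mod 577: 11^1≡11, 11^2≡121, 11^4≡216, 11^8≡496, 11^16≡214, 11^32≡213, 11^64≡363
89 = 64 + 16 + 8 + 1, so 11^89 ≡ 363·214·496·11 ≡ 527 (mod 577)
89^0 mod 577 = 1
y^r · r^s ≡ 527·1 = 527 ≡ 527 (mod 577)

527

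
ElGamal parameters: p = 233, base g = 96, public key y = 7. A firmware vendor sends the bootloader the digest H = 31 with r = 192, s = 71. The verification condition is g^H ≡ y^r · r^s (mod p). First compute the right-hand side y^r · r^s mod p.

83

7^2 = 49
7^4 ≡ 49^2 = 2401 ≡ 71
7^8 ≡ 71^2 = 5041 ≡ 148
7^16 ≡ 148^2 = 21904 ≡ 2
7^32 ≡ 2^2 = 4
7^64 ≡ 4^2 = 16
7^128 ≡ 16^2 = 256 ≡ 23
192 = 128 + 64, so 7^192 ≡ 23·16 ≡ 135 (mod 233)
192^2 = 36864 ≡ 50
192^4 ≡ 50^2 = 2500 ≡ 170
192^8 ≡ 170^2 = 28900 ≡ 8
192^16 ≡ 8^2 = 64
192^32 ≡ 64^2 = 4096 ≡ 135
192^64 ≡ 135^2 = 18225 ≡ 51
71 = 64 + 4 + 2 + 1, so 192^71 ≡ 51·170·50·192 ≡ 206 (mod 233)
y^r · r^s ≡ 135·206 = 27810 ≡ 83 (mod 233)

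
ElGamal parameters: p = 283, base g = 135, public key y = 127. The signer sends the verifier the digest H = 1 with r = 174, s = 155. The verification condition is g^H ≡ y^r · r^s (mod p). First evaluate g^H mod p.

135^1 mod 283 = 135

135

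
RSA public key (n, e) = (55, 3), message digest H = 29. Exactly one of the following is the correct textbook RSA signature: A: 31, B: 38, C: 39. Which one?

C

Candidate A: Squares mod 55: 31^1≡31, 31^2≡26; 3 = 2 + 1, so 31^3 ≡ 26·31 ≡ 36 (mod 55)
Candidate B: Squares mod 55: 38^1≡38, 38^2≡14; 3 = 2 + 1, so 38^3 ≡ 14·38 ≡ 37 (mod 55)
Candidate C: Squares mod 55: 39^1≡39, 39^2≡36; 3 = 2 + 1, so 39^3 ≡ 36·39 ≡ 29 (mod 55)
  → matches H = 29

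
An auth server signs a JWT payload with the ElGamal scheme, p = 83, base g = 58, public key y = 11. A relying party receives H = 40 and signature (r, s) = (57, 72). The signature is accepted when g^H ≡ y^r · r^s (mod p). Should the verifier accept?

Left side g^H mod p:
58^2 = 3364 ≡ 44
58^4 ≡ 44^2 = 1936 ≡ 27
58^8 ≡ 27^2 = 729 ≡ 65
58^16 ≡ 65^2 = 4225 ≡ 75
58^32 ≡ 75^2 = 5625 ≡ 64
40 = 32 + 8, so 58^40 ≡ 64·65 ≡ 10 (mod 83)
Right side y^r · r^s mod p:
11^2 = 121 ≡ 38
11^4 ≡ 38^2 = 1444 ≡ 33
11^8 ≡ 33^2 = 1089 ≡ 10
11^16 ≡ 10^2 = 100 ≡ 17
11^32 ≡ 17^2 = 289 ≡ 40
57 = 32 + 16 + 8 + 1, so 11^57 ≡ 40·17·10·11 ≡ 17 (mod 83)
57^2 = 3249 ≡ 12
57^4 ≡ 12^2 = 144 ≡ 61
57^8 ≡ 61^2 = 3721 ≡ 69
57^16 ≡ 69^2 = 4761 ≡ 30
57^32 ≡ 30^2 = 900 ≡ 70
57^64 ≡ 70^2 = 4900 ≡ 3
72 = 64 + 8, so 57^72 ≡ 3·69 ≡ 41 (mod 83)
17·41 = 697 ≡ 33 (mod 83)
10 ≠ 33, so verification fails.

reject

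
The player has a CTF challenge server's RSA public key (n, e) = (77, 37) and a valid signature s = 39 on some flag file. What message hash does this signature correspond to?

s^2 ≡ 39^2 = 1521 ≡ 58
s^4 ≡ 58^2 = 3364 ≡ 53
s^8 ≡ 53^2 = 2809 ≡ 37
s^16 ≡ 37^2 = 1369 ≡ 60
s^32 ≡ 60^2 = 3600 ≡ 58
37 = 32 + 4 + 1, so s^37 ≡ 58·53·39 ≡ 74 (mod 77)

74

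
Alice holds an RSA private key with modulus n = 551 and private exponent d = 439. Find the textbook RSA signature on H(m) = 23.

Squares mod 551: (H(m))^1≡23, (H(m))^2≡529, (H(m))^4≡484, (H(m))^8≡81, (H(m))^16≡500, (H(m))^32≡397, (H(m))^64≡23, (H(m))^128≡529, (H(m))^256≡484
439 = 256 + 128 + 32 + 16 + 4 + 2 + 1, so (H(m))^439 ≡ 484·529·397·500·484·529·23 ≡ 25 (mod 551)

25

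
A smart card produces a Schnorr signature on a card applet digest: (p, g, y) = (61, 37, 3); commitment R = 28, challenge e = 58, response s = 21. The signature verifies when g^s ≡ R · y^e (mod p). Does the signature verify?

verifies

g^s mod p:
Squares mod 61: 37^1≡37, 37^2≡27, 37^4≡58, 37^8≡9, 37^16≡20
21 = 16 + 4 + 1, so 37^21 ≡ 20·58·37 ≡ 37 (mod 61)
R · y^e mod p:
Squares mod 61: 3^1≡3, 3^2≡9, 3^4≡20, 3^8≡34, 3^16≡58, 3^32≡9
58 = 32 + 16 + 8 + 2, so 3^58 ≡ 9·58·34·9 ≡ 34 (mod 61)
28·34 = 952 ≡ 37 (mod 61)
37 ≡ 37 (mod 61); signature holds.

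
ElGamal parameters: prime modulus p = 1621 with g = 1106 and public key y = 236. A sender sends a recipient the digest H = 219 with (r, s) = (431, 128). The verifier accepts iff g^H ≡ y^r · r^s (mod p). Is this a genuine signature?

genuine

Left side g^H mod p:
1106^2 = 1223236 ≡ 1002
1106^4 ≡ 1002^2 = 1004004 ≡ 605
1106^8 ≡ 605^2 = 366025 ≡ 1300
1106^16 ≡ 1300^2 = 1690000 ≡ 918
1106^32 ≡ 918^2 = 842724 ≡ 1425
1106^64 ≡ 1425^2 = 2030625 ≡ 1133
1106^128 ≡ 1133^2 = 1283689 ≡ 1478
219 = 128 + 64 + 16 + 8 + 2 + 1, so 1106^219 ≡ 1478·1133·918·1300·1002·1106 ≡ 741 (mod 1621)
Right side y^r · r^s mod p:
236^2 = 55696 ≡ 582
236^4 ≡ 582^2 = 338724 ≡ 1556
236^8 ≡ 1556^2 = 2421136 ≡ 983
236^16 ≡ 983^2 = 966289 ≡ 173
236^32 ≡ 173^2 = 29929 ≡ 751
236^64 ≡ 751^2 = 564001 ≡ 1514
236^128 ≡ 1514^2 = 2292196 ≡ 102
236^256 ≡ 102^2 = 10404 ≡ 678
431 = 256 + 128 + 32 + 8 + 4 + 2 + 1, so 236^431 ≡ 678·102·751·983·1556·582·236 ≡ 680 (mod 1621)
431^2 = 185761 ≡ 967
431^4 ≡ 967^2 = 935089 ≡ 1393
431^8 ≡ 1393^2 = 1940449 ≡ 112
431^16 ≡ 112^2 = 12544 ≡ 1197
431^32 ≡ 1197^2 = 1432809 ≡ 1466
431^64 ≡ 1466^2 = 2149156 ≡ 1331
431^128 ≡ 1331^2 = 1771561 ≡ 1429
680·1429 = 971720 ≡ 741 (mod 1621)
741 ≡ 741 (mod 1621), so the signature is genuine.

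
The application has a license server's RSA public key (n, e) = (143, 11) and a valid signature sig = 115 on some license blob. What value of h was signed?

71

sig^2 ≡ 115^2 = 13225 ≡ 69
sig^4 ≡ 69^2 = 4761 ≡ 42
sig^8 ≡ 42^2 = 1764 ≡ 48
11 = 8 + 2 + 1, so sig^11 ≡ 48·69·115 ≡ 71 (mod 143)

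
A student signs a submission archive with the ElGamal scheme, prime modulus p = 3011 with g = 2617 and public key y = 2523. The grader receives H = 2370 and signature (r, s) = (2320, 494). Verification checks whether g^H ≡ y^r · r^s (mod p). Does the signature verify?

does not verify

Left side g^H mod p:
Squares mod 3011: 2617^1≡2617, 2617^2≡1675, 2617^4≡2384, 2617^8≡1699, 2617^16≡2063, 2617^32≡1426, 2617^64≡1051, 2617^128≡2575, 2617^256≡403, 2617^512≡2826, 2617^1024≡1104, 2617^2048≡2372
2370 = 2048 + 256 + 64 + 2, so 2617^2370 ≡ 2372·403·1051·1675 ≡ 1990 (mod 3011)
Right side y^r · r^s mod p:
Squares mod 3011: 2523^1≡2523, 2523^2≡275, 2523^4≡350, 2523^8≡2060, 2523^16≡1101, 2523^32≡1779, 2523^64≡280, 2523^128≡114, 2523^256≡952, 2523^512≡3004, 2523^1024≡49, 2523^2048≡2401
2320 = 2048 + 256 + 16, so 2523^2320 ≡ 2401·952·1101 ≡ 1086 (mod 3011)
Squares mod 3011: 2320^1≡2320, 2320^2≡1743, 2320^4≡2961, 2320^8≡2500, 2320^16≡2175, 2320^32≡344, 2320^64≡907, 2320^128≡646, 2320^256≡1798
494 = 256 + 128 + 64 + 32 + 8 + 4 + 2, so 2320^494 ≡ 1798·646·907·344·2500·2961·1743 ≡ 2013 (mod 3011)
1086·2013 = 2186118 ≡ 132 (mod 3011)
1990 ≠ 132, so verification fails.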